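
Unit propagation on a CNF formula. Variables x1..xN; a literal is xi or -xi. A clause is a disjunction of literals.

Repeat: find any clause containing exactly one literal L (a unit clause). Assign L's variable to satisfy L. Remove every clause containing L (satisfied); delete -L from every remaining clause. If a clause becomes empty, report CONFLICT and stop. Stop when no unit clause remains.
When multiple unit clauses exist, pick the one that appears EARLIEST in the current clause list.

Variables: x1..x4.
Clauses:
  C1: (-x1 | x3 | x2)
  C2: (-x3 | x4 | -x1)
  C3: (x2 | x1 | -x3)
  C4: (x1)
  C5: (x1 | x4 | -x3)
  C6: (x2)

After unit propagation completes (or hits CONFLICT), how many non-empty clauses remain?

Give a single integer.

unit clause [1] forces x1=T; simplify:
  drop -1 from [-1, 3, 2] -> [3, 2]
  drop -1 from [-3, 4, -1] -> [-3, 4]
  satisfied 3 clause(s); 3 remain; assigned so far: [1]
unit clause [2] forces x2=T; simplify:
  satisfied 2 clause(s); 1 remain; assigned so far: [1, 2]

Answer: 1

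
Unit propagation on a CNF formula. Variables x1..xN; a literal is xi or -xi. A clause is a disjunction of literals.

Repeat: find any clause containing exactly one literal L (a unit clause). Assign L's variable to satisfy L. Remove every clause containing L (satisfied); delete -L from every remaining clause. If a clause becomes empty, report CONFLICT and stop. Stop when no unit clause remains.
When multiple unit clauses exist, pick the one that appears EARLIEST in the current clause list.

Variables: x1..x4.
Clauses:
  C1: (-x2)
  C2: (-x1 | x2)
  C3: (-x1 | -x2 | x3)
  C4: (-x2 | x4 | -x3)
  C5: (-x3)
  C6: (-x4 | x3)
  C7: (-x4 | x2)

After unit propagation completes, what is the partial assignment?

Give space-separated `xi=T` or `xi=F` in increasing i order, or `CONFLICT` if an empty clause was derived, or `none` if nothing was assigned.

unit clause [-2] forces x2=F; simplify:
  drop 2 from [-1, 2] -> [-1]
  drop 2 from [-4, 2] -> [-4]
  satisfied 3 clause(s); 4 remain; assigned so far: [2]
unit clause [-1] forces x1=F; simplify:
  satisfied 1 clause(s); 3 remain; assigned so far: [1, 2]
unit clause [-3] forces x3=F; simplify:
  drop 3 from [-4, 3] -> [-4]
  satisfied 1 clause(s); 2 remain; assigned so far: [1, 2, 3]
unit clause [-4] forces x4=F; simplify:
  satisfied 2 clause(s); 0 remain; assigned so far: [1, 2, 3, 4]

Answer: x1=F x2=F x3=F x4=F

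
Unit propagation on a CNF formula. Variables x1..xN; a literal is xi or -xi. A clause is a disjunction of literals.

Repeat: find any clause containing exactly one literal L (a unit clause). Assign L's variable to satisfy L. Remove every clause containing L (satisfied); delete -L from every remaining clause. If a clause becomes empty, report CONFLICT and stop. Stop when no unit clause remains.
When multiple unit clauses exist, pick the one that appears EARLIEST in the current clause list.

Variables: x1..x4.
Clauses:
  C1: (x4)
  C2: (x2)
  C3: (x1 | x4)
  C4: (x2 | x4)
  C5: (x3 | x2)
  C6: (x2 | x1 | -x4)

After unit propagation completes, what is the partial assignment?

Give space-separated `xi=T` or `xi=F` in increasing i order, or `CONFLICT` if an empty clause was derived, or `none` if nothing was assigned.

Answer: x2=T x4=T

Derivation:
unit clause [4] forces x4=T; simplify:
  drop -4 from [2, 1, -4] -> [2, 1]
  satisfied 3 clause(s); 3 remain; assigned so far: [4]
unit clause [2] forces x2=T; simplify:
  satisfied 3 clause(s); 0 remain; assigned so far: [2, 4]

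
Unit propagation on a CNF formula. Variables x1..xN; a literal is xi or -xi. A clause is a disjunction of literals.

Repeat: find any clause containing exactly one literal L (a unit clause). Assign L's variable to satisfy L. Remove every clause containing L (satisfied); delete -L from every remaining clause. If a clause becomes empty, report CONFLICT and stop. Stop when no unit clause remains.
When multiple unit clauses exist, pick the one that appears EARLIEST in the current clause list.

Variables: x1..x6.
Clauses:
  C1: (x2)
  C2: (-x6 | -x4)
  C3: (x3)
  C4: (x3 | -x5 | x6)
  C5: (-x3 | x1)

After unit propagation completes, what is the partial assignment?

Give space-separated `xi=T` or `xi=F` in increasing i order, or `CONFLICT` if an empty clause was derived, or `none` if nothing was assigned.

unit clause [2] forces x2=T; simplify:
  satisfied 1 clause(s); 4 remain; assigned so far: [2]
unit clause [3] forces x3=T; simplify:
  drop -3 from [-3, 1] -> [1]
  satisfied 2 clause(s); 2 remain; assigned so far: [2, 3]
unit clause [1] forces x1=T; simplify:
  satisfied 1 clause(s); 1 remain; assigned so far: [1, 2, 3]

Answer: x1=T x2=T x3=T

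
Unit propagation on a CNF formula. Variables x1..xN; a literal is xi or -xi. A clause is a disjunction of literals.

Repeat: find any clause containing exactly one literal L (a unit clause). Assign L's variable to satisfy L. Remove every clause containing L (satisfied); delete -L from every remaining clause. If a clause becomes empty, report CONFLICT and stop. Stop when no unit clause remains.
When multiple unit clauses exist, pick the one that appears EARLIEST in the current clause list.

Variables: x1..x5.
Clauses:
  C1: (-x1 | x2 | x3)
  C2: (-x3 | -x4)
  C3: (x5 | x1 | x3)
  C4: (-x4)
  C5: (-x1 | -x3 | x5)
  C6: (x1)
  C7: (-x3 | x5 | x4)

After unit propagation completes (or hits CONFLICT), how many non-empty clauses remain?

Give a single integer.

unit clause [-4] forces x4=F; simplify:
  drop 4 from [-3, 5, 4] -> [-3, 5]
  satisfied 2 clause(s); 5 remain; assigned so far: [4]
unit clause [1] forces x1=T; simplify:
  drop -1 from [-1, 2, 3] -> [2, 3]
  drop -1 from [-1, -3, 5] -> [-3, 5]
  satisfied 2 clause(s); 3 remain; assigned so far: [1, 4]

Answer: 3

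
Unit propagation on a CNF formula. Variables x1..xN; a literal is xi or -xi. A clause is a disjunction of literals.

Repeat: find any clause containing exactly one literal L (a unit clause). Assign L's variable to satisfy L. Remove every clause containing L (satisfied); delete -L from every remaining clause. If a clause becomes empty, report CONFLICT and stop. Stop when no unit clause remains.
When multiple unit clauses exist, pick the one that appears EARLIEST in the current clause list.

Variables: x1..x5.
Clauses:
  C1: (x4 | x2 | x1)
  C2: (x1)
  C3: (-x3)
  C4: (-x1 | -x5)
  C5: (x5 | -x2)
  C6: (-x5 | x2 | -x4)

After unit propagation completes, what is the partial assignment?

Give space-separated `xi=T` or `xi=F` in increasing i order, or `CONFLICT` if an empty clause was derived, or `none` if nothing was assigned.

unit clause [1] forces x1=T; simplify:
  drop -1 from [-1, -5] -> [-5]
  satisfied 2 clause(s); 4 remain; assigned so far: [1]
unit clause [-3] forces x3=F; simplify:
  satisfied 1 clause(s); 3 remain; assigned so far: [1, 3]
unit clause [-5] forces x5=F; simplify:
  drop 5 from [5, -2] -> [-2]
  satisfied 2 clause(s); 1 remain; assigned so far: [1, 3, 5]
unit clause [-2] forces x2=F; simplify:
  satisfied 1 clause(s); 0 remain; assigned so far: [1, 2, 3, 5]

Answer: x1=T x2=F x3=F x5=F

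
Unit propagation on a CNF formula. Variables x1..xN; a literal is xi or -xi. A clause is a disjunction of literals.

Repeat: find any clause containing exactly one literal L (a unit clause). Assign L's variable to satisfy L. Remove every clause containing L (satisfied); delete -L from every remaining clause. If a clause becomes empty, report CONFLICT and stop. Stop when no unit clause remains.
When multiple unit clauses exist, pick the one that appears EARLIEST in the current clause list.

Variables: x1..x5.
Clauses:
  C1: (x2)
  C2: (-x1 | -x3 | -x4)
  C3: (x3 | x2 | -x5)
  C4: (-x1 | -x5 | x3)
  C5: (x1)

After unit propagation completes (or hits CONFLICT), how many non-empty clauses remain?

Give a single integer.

Answer: 2

Derivation:
unit clause [2] forces x2=T; simplify:
  satisfied 2 clause(s); 3 remain; assigned so far: [2]
unit clause [1] forces x1=T; simplify:
  drop -1 from [-1, -3, -4] -> [-3, -4]
  drop -1 from [-1, -5, 3] -> [-5, 3]
  satisfied 1 clause(s); 2 remain; assigned so far: [1, 2]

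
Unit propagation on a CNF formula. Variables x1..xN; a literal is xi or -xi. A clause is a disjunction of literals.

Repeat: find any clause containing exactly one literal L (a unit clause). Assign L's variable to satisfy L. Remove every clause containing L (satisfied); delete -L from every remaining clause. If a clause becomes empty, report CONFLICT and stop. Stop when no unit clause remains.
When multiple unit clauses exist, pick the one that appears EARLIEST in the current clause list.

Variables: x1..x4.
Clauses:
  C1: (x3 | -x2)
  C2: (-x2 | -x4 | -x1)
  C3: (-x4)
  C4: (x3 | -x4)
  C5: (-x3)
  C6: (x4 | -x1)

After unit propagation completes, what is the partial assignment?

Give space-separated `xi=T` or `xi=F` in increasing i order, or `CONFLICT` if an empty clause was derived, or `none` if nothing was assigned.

unit clause [-4] forces x4=F; simplify:
  drop 4 from [4, -1] -> [-1]
  satisfied 3 clause(s); 3 remain; assigned so far: [4]
unit clause [-3] forces x3=F; simplify:
  drop 3 from [3, -2] -> [-2]
  satisfied 1 clause(s); 2 remain; assigned so far: [3, 4]
unit clause [-2] forces x2=F; simplify:
  satisfied 1 clause(s); 1 remain; assigned so far: [2, 3, 4]
unit clause [-1] forces x1=F; simplify:
  satisfied 1 clause(s); 0 remain; assigned so far: [1, 2, 3, 4]

Answer: x1=F x2=F x3=F x4=F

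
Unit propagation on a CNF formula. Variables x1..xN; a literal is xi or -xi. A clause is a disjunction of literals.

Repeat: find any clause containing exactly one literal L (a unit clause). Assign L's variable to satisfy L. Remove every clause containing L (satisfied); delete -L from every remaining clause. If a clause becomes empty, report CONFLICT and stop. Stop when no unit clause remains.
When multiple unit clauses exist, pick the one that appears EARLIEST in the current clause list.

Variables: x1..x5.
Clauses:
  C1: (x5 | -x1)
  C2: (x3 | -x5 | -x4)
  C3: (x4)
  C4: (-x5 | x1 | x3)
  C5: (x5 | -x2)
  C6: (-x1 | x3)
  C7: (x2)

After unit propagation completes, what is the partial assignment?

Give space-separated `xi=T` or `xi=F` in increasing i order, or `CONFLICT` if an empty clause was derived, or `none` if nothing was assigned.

unit clause [4] forces x4=T; simplify:
  drop -4 from [3, -5, -4] -> [3, -5]
  satisfied 1 clause(s); 6 remain; assigned so far: [4]
unit clause [2] forces x2=T; simplify:
  drop -2 from [5, -2] -> [5]
  satisfied 1 clause(s); 5 remain; assigned so far: [2, 4]
unit clause [5] forces x5=T; simplify:
  drop -5 from [3, -5] -> [3]
  drop -5 from [-5, 1, 3] -> [1, 3]
  satisfied 2 clause(s); 3 remain; assigned so far: [2, 4, 5]
unit clause [3] forces x3=T; simplify:
  satisfied 3 clause(s); 0 remain; assigned so far: [2, 3, 4, 5]

Answer: x2=T x3=T x4=T x5=T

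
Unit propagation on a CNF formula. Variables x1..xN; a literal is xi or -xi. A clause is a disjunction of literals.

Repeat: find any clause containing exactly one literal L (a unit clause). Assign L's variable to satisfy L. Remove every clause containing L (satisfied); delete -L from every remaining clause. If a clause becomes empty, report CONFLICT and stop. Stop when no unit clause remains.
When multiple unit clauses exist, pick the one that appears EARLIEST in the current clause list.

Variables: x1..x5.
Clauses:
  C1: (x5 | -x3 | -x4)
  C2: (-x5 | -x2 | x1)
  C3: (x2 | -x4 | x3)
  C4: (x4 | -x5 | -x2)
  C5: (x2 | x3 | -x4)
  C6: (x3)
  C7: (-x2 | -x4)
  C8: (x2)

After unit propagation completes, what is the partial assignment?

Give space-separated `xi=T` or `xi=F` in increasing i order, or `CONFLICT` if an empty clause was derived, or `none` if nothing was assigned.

Answer: x2=T x3=T x4=F x5=F

Derivation:
unit clause [3] forces x3=T; simplify:
  drop -3 from [5, -3, -4] -> [5, -4]
  satisfied 3 clause(s); 5 remain; assigned so far: [3]
unit clause [2] forces x2=T; simplify:
  drop -2 from [-5, -2, 1] -> [-5, 1]
  drop -2 from [4, -5, -2] -> [4, -5]
  drop -2 from [-2, -4] -> [-4]
  satisfied 1 clause(s); 4 remain; assigned so far: [2, 3]
unit clause [-4] forces x4=F; simplify:
  drop 4 from [4, -5] -> [-5]
  satisfied 2 clause(s); 2 remain; assigned so far: [2, 3, 4]
unit clause [-5] forces x5=F; simplify:
  satisfied 2 clause(s); 0 remain; assigned so far: [2, 3, 4, 5]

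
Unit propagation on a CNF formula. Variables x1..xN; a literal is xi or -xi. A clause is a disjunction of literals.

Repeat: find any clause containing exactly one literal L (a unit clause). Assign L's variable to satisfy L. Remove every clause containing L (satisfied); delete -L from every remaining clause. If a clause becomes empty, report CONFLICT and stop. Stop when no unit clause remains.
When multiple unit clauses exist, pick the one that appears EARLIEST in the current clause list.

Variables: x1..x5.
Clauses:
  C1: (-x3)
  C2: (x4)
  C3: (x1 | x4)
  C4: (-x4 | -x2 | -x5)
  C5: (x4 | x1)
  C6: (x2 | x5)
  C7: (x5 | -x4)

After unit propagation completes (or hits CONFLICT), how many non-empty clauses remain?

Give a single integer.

Answer: 0

Derivation:
unit clause [-3] forces x3=F; simplify:
  satisfied 1 clause(s); 6 remain; assigned so far: [3]
unit clause [4] forces x4=T; simplify:
  drop -4 from [-4, -2, -5] -> [-2, -5]
  drop -4 from [5, -4] -> [5]
  satisfied 3 clause(s); 3 remain; assigned so far: [3, 4]
unit clause [5] forces x5=T; simplify:
  drop -5 from [-2, -5] -> [-2]
  satisfied 2 clause(s); 1 remain; assigned so far: [3, 4, 5]
unit clause [-2] forces x2=F; simplify:
  satisfied 1 clause(s); 0 remain; assigned so far: [2, 3, 4, 5]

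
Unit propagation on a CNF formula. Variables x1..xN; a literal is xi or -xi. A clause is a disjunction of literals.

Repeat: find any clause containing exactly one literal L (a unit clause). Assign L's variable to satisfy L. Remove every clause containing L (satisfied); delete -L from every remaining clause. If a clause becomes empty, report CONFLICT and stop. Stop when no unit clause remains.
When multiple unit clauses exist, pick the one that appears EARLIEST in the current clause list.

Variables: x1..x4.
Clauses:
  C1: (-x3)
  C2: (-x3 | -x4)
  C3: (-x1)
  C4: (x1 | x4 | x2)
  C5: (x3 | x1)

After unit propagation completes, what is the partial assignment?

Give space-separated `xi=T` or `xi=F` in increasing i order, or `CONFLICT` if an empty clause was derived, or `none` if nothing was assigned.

unit clause [-3] forces x3=F; simplify:
  drop 3 from [3, 1] -> [1]
  satisfied 2 clause(s); 3 remain; assigned so far: [3]
unit clause [-1] forces x1=F; simplify:
  drop 1 from [1, 4, 2] -> [4, 2]
  drop 1 from [1] -> [] (empty!)
  satisfied 1 clause(s); 2 remain; assigned so far: [1, 3]
CONFLICT (empty clause)

Answer: CONFLICT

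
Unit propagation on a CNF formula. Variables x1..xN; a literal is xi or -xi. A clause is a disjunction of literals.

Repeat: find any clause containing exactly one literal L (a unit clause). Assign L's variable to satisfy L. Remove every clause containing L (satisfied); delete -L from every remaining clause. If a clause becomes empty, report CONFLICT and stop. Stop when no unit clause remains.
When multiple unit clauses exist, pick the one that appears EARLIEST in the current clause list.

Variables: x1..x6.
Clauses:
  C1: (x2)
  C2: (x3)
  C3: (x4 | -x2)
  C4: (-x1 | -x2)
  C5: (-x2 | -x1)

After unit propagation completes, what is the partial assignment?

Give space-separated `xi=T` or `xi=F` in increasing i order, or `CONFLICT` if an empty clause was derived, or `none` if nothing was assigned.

unit clause [2] forces x2=T; simplify:
  drop -2 from [4, -2] -> [4]
  drop -2 from [-1, -2] -> [-1]
  drop -2 from [-2, -1] -> [-1]
  satisfied 1 clause(s); 4 remain; assigned so far: [2]
unit clause [3] forces x3=T; simplify:
  satisfied 1 clause(s); 3 remain; assigned so far: [2, 3]
unit clause [4] forces x4=T; simplify:
  satisfied 1 clause(s); 2 remain; assigned so far: [2, 3, 4]
unit clause [-1] forces x1=F; simplify:
  satisfied 2 clause(s); 0 remain; assigned so far: [1, 2, 3, 4]

Answer: x1=F x2=T x3=T x4=T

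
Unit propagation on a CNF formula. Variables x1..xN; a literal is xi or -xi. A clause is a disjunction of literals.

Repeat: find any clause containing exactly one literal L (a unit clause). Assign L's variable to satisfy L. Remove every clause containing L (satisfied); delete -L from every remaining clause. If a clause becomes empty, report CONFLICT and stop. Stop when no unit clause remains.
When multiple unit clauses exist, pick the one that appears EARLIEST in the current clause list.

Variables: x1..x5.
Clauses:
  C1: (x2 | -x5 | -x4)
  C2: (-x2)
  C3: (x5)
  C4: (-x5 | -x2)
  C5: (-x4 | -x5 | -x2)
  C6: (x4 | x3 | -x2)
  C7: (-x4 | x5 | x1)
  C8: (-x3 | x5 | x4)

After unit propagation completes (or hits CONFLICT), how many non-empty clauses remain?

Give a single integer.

unit clause [-2] forces x2=F; simplify:
  drop 2 from [2, -5, -4] -> [-5, -4]
  satisfied 4 clause(s); 4 remain; assigned so far: [2]
unit clause [5] forces x5=T; simplify:
  drop -5 from [-5, -4] -> [-4]
  satisfied 3 clause(s); 1 remain; assigned so far: [2, 5]
unit clause [-4] forces x4=F; simplify:
  satisfied 1 clause(s); 0 remain; assigned so far: [2, 4, 5]

Answer: 0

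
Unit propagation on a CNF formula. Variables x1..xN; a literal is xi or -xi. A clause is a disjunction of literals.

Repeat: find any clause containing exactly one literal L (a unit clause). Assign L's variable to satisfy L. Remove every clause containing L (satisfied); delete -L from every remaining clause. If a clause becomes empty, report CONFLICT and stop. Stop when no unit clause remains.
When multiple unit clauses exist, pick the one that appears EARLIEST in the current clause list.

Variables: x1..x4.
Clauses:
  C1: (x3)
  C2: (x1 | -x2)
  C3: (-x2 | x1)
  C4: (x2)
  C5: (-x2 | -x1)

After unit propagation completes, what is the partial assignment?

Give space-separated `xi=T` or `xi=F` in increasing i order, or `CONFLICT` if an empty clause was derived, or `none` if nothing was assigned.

Answer: CONFLICT

Derivation:
unit clause [3] forces x3=T; simplify:
  satisfied 1 clause(s); 4 remain; assigned so far: [3]
unit clause [2] forces x2=T; simplify:
  drop -2 from [1, -2] -> [1]
  drop -2 from [-2, 1] -> [1]
  drop -2 from [-2, -1] -> [-1]
  satisfied 1 clause(s); 3 remain; assigned so far: [2, 3]
unit clause [1] forces x1=T; simplify:
  drop -1 from [-1] -> [] (empty!)
  satisfied 2 clause(s); 1 remain; assigned so far: [1, 2, 3]
CONFLICT (empty clause)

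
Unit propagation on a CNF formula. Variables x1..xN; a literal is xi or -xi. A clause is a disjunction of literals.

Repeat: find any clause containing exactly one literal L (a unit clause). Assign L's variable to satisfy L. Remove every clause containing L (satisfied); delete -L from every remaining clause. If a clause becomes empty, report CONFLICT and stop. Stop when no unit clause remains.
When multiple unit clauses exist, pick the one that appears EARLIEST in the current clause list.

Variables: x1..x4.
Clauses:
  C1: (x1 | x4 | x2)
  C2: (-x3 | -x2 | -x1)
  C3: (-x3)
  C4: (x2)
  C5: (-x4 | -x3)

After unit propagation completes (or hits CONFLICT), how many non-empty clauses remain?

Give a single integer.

Answer: 0

Derivation:
unit clause [-3] forces x3=F; simplify:
  satisfied 3 clause(s); 2 remain; assigned so far: [3]
unit clause [2] forces x2=T; simplify:
  satisfied 2 clause(s); 0 remain; assigned so far: [2, 3]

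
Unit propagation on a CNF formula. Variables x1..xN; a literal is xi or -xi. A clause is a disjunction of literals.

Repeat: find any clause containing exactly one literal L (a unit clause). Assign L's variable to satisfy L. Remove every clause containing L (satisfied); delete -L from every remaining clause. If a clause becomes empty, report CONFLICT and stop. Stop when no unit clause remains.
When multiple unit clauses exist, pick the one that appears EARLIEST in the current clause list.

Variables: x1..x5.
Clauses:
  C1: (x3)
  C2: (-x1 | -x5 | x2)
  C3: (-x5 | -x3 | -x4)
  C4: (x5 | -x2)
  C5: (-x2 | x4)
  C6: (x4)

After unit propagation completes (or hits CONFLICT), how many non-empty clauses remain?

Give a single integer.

unit clause [3] forces x3=T; simplify:
  drop -3 from [-5, -3, -4] -> [-5, -4]
  satisfied 1 clause(s); 5 remain; assigned so far: [3]
unit clause [4] forces x4=T; simplify:
  drop -4 from [-5, -4] -> [-5]
  satisfied 2 clause(s); 3 remain; assigned so far: [3, 4]
unit clause [-5] forces x5=F; simplify:
  drop 5 from [5, -2] -> [-2]
  satisfied 2 clause(s); 1 remain; assigned so far: [3, 4, 5]
unit clause [-2] forces x2=F; simplify:
  satisfied 1 clause(s); 0 remain; assigned so far: [2, 3, 4, 5]

Answer: 0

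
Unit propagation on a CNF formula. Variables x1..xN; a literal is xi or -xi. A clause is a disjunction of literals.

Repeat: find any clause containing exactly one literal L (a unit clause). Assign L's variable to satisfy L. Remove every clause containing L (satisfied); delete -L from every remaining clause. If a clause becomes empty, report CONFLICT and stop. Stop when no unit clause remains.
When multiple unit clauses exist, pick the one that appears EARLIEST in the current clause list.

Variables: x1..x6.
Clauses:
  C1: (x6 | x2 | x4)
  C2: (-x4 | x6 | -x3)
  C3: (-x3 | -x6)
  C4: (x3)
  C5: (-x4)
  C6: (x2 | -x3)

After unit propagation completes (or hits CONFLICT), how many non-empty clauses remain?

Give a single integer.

Answer: 0

Derivation:
unit clause [3] forces x3=T; simplify:
  drop -3 from [-4, 6, -3] -> [-4, 6]
  drop -3 from [-3, -6] -> [-6]
  drop -3 from [2, -3] -> [2]
  satisfied 1 clause(s); 5 remain; assigned so far: [3]
unit clause [-6] forces x6=F; simplify:
  drop 6 from [6, 2, 4] -> [2, 4]
  drop 6 from [-4, 6] -> [-4]
  satisfied 1 clause(s); 4 remain; assigned so far: [3, 6]
unit clause [-4] forces x4=F; simplify:
  drop 4 from [2, 4] -> [2]
  satisfied 2 clause(s); 2 remain; assigned so far: [3, 4, 6]
unit clause [2] forces x2=T; simplify:
  satisfied 2 clause(s); 0 remain; assigned so far: [2, 3, 4, 6]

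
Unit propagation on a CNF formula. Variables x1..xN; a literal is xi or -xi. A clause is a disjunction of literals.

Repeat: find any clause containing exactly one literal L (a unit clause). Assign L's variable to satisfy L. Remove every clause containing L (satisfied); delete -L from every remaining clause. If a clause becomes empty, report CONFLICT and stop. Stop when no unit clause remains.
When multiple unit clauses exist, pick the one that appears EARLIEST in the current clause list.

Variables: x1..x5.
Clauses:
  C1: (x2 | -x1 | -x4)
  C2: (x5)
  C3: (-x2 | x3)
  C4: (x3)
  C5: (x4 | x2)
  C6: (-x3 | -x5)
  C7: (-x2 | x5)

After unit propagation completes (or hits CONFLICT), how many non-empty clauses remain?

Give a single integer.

Answer: 2

Derivation:
unit clause [5] forces x5=T; simplify:
  drop -5 from [-3, -5] -> [-3]
  satisfied 2 clause(s); 5 remain; assigned so far: [5]
unit clause [3] forces x3=T; simplify:
  drop -3 from [-3] -> [] (empty!)
  satisfied 2 clause(s); 3 remain; assigned so far: [3, 5]
CONFLICT (empty clause)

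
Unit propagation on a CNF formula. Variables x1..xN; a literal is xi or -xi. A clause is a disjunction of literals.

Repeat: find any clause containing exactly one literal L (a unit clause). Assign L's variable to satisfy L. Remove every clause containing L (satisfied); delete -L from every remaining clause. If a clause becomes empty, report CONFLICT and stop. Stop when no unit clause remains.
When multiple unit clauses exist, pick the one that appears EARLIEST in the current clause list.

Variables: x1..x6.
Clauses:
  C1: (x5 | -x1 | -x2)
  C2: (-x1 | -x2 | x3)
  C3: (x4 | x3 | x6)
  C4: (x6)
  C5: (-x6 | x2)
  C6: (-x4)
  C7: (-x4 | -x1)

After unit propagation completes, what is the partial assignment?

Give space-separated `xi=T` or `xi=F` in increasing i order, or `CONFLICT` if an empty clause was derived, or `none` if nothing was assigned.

Answer: x2=T x4=F x6=T

Derivation:
unit clause [6] forces x6=T; simplify:
  drop -6 from [-6, 2] -> [2]
  satisfied 2 clause(s); 5 remain; assigned so far: [6]
unit clause [2] forces x2=T; simplify:
  drop -2 from [5, -1, -2] -> [5, -1]
  drop -2 from [-1, -2, 3] -> [-1, 3]
  satisfied 1 clause(s); 4 remain; assigned so far: [2, 6]
unit clause [-4] forces x4=F; simplify:
  satisfied 2 clause(s); 2 remain; assigned so far: [2, 4, 6]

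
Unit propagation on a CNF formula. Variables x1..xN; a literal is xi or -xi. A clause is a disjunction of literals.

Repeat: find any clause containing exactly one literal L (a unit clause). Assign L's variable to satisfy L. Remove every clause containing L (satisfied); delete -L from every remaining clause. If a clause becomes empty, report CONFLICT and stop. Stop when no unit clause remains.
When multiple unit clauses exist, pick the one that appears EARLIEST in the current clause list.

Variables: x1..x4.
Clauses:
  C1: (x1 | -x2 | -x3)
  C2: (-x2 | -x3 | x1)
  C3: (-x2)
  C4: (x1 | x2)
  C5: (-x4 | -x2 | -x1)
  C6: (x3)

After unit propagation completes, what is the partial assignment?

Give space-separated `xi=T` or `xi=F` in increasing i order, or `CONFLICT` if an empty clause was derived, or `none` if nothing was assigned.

unit clause [-2] forces x2=F; simplify:
  drop 2 from [1, 2] -> [1]
  satisfied 4 clause(s); 2 remain; assigned so far: [2]
unit clause [1] forces x1=T; simplify:
  satisfied 1 clause(s); 1 remain; assigned so far: [1, 2]
unit clause [3] forces x3=T; simplify:
  satisfied 1 clause(s); 0 remain; assigned so far: [1, 2, 3]

Answer: x1=T x2=F x3=T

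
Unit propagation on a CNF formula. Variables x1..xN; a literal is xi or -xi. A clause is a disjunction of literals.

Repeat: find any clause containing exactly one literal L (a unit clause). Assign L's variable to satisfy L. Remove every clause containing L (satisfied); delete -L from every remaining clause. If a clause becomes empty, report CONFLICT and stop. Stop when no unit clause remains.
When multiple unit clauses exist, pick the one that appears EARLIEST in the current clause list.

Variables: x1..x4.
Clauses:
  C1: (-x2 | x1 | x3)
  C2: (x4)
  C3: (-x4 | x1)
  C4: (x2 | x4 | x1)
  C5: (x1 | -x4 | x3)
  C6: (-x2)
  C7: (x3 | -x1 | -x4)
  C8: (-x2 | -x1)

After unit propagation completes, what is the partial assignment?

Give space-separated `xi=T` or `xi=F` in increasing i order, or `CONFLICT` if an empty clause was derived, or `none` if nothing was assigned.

unit clause [4] forces x4=T; simplify:
  drop -4 from [-4, 1] -> [1]
  drop -4 from [1, -4, 3] -> [1, 3]
  drop -4 from [3, -1, -4] -> [3, -1]
  satisfied 2 clause(s); 6 remain; assigned so far: [4]
unit clause [1] forces x1=T; simplify:
  drop -1 from [3, -1] -> [3]
  drop -1 from [-2, -1] -> [-2]
  satisfied 3 clause(s); 3 remain; assigned so far: [1, 4]
unit clause [-2] forces x2=F; simplify:
  satisfied 2 clause(s); 1 remain; assigned so far: [1, 2, 4]
unit clause [3] forces x3=T; simplify:
  satisfied 1 clause(s); 0 remain; assigned so far: [1, 2, 3, 4]

Answer: x1=T x2=F x3=T x4=T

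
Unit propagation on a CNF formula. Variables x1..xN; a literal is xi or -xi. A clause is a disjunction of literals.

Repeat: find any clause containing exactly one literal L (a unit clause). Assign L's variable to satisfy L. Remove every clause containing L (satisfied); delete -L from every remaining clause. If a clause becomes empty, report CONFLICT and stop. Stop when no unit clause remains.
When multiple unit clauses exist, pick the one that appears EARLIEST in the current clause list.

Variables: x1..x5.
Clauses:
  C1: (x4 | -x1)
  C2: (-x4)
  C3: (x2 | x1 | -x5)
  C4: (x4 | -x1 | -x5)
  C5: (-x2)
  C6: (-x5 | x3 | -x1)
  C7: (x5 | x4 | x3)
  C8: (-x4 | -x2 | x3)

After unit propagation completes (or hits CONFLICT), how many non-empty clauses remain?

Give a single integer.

Answer: 0

Derivation:
unit clause [-4] forces x4=F; simplify:
  drop 4 from [4, -1] -> [-1]
  drop 4 from [4, -1, -5] -> [-1, -5]
  drop 4 from [5, 4, 3] -> [5, 3]
  satisfied 2 clause(s); 6 remain; assigned so far: [4]
unit clause [-1] forces x1=F; simplify:
  drop 1 from [2, 1, -5] -> [2, -5]
  satisfied 3 clause(s); 3 remain; assigned so far: [1, 4]
unit clause [-2] forces x2=F; simplify:
  drop 2 from [2, -5] -> [-5]
  satisfied 1 clause(s); 2 remain; assigned so far: [1, 2, 4]
unit clause [-5] forces x5=F; simplify:
  drop 5 from [5, 3] -> [3]
  satisfied 1 clause(s); 1 remain; assigned so far: [1, 2, 4, 5]
unit clause [3] forces x3=T; simplify:
  satisfied 1 clause(s); 0 remain; assigned so far: [1, 2, 3, 4, 5]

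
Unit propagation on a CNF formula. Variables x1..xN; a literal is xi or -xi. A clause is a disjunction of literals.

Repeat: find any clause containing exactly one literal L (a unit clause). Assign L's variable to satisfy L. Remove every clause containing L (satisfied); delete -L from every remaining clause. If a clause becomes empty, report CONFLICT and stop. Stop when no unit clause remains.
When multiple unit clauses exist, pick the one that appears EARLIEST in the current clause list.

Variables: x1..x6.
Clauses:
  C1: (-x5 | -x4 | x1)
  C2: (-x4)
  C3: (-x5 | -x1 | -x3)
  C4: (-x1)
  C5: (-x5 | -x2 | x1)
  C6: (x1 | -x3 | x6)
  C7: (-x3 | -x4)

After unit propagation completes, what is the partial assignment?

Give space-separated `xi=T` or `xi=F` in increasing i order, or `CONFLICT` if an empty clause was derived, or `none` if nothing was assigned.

Answer: x1=F x4=F

Derivation:
unit clause [-4] forces x4=F; simplify:
  satisfied 3 clause(s); 4 remain; assigned so far: [4]
unit clause [-1] forces x1=F; simplify:
  drop 1 from [-5, -2, 1] -> [-5, -2]
  drop 1 from [1, -3, 6] -> [-3, 6]
  satisfied 2 clause(s); 2 remain; assigned so far: [1, 4]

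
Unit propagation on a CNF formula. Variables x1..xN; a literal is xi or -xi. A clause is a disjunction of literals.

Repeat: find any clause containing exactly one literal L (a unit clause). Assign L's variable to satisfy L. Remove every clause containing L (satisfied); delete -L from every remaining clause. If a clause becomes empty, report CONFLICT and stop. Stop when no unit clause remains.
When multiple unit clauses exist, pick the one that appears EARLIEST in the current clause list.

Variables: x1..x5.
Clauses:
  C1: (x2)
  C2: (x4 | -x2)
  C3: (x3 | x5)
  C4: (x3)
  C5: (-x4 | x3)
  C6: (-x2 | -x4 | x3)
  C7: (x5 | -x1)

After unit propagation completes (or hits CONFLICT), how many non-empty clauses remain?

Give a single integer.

unit clause [2] forces x2=T; simplify:
  drop -2 from [4, -2] -> [4]
  drop -2 from [-2, -4, 3] -> [-4, 3]
  satisfied 1 clause(s); 6 remain; assigned so far: [2]
unit clause [4] forces x4=T; simplify:
  drop -4 from [-4, 3] -> [3]
  drop -4 from [-4, 3] -> [3]
  satisfied 1 clause(s); 5 remain; assigned so far: [2, 4]
unit clause [3] forces x3=T; simplify:
  satisfied 4 clause(s); 1 remain; assigned so far: [2, 3, 4]

Answer: 1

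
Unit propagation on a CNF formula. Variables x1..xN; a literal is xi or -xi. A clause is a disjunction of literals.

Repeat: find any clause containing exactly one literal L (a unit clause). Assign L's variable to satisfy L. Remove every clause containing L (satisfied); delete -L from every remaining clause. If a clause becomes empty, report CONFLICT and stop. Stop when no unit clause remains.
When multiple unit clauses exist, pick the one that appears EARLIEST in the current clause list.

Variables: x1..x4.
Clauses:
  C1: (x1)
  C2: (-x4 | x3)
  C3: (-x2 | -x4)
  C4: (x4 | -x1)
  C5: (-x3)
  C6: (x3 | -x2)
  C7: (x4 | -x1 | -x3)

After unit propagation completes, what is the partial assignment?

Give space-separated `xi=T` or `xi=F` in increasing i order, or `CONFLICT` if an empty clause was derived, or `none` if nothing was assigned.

unit clause [1] forces x1=T; simplify:
  drop -1 from [4, -1] -> [4]
  drop -1 from [4, -1, -3] -> [4, -3]
  satisfied 1 clause(s); 6 remain; assigned so far: [1]
unit clause [4] forces x4=T; simplify:
  drop -4 from [-4, 3] -> [3]
  drop -4 from [-2, -4] -> [-2]
  satisfied 2 clause(s); 4 remain; assigned so far: [1, 4]
unit clause [3] forces x3=T; simplify:
  drop -3 from [-3] -> [] (empty!)
  satisfied 2 clause(s); 2 remain; assigned so far: [1, 3, 4]
CONFLICT (empty clause)

Answer: CONFLICT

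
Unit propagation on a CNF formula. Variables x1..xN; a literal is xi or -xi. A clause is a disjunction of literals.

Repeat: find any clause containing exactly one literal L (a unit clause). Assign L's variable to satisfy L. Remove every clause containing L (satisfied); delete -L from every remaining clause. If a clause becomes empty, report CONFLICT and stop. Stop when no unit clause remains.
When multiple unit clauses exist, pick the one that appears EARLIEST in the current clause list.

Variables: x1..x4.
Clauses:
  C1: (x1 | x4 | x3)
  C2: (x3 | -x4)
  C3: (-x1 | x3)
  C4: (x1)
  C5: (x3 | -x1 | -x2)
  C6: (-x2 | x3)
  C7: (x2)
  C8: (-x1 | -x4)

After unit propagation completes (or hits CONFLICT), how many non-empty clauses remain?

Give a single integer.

Answer: 0

Derivation:
unit clause [1] forces x1=T; simplify:
  drop -1 from [-1, 3] -> [3]
  drop -1 from [3, -1, -2] -> [3, -2]
  drop -1 from [-1, -4] -> [-4]
  satisfied 2 clause(s); 6 remain; assigned so far: [1]
unit clause [3] forces x3=T; simplify:
  satisfied 4 clause(s); 2 remain; assigned so far: [1, 3]
unit clause [2] forces x2=T; simplify:
  satisfied 1 clause(s); 1 remain; assigned so far: [1, 2, 3]
unit clause [-4] forces x4=F; simplify:
  satisfied 1 clause(s); 0 remain; assigned so far: [1, 2, 3, 4]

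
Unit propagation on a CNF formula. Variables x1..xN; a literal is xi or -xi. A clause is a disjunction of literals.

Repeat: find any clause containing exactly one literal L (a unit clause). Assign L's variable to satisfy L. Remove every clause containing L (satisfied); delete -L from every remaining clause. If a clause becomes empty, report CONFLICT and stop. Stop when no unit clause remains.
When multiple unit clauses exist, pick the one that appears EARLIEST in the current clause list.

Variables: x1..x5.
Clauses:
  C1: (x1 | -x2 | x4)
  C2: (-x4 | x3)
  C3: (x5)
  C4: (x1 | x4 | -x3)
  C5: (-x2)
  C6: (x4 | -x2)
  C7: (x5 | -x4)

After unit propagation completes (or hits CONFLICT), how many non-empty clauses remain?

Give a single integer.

Answer: 2

Derivation:
unit clause [5] forces x5=T; simplify:
  satisfied 2 clause(s); 5 remain; assigned so far: [5]
unit clause [-2] forces x2=F; simplify:
  satisfied 3 clause(s); 2 remain; assigned so far: [2, 5]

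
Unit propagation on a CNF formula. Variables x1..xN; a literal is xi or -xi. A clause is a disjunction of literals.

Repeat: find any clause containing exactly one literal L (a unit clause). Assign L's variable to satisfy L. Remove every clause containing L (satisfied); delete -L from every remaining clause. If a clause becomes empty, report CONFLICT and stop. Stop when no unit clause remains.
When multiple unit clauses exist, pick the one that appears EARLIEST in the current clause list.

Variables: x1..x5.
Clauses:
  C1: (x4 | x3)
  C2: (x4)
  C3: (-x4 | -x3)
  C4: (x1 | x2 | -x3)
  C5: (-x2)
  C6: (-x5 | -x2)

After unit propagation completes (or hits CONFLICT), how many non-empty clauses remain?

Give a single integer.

unit clause [4] forces x4=T; simplify:
  drop -4 from [-4, -3] -> [-3]
  satisfied 2 clause(s); 4 remain; assigned so far: [4]
unit clause [-3] forces x3=F; simplify:
  satisfied 2 clause(s); 2 remain; assigned so far: [3, 4]
unit clause [-2] forces x2=F; simplify:
  satisfied 2 clause(s); 0 remain; assigned so far: [2, 3, 4]

Answer: 0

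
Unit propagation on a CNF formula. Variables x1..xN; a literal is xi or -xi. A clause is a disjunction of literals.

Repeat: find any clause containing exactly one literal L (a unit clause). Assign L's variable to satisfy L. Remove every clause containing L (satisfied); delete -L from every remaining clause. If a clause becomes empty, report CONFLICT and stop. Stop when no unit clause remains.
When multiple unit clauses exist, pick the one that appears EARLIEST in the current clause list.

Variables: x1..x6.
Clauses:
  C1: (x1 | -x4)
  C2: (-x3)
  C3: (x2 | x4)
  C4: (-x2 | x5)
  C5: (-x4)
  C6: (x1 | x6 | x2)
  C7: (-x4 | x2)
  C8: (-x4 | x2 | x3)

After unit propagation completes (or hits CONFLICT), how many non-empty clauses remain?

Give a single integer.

unit clause [-3] forces x3=F; simplify:
  drop 3 from [-4, 2, 3] -> [-4, 2]
  satisfied 1 clause(s); 7 remain; assigned so far: [3]
unit clause [-4] forces x4=F; simplify:
  drop 4 from [2, 4] -> [2]
  satisfied 4 clause(s); 3 remain; assigned so far: [3, 4]
unit clause [2] forces x2=T; simplify:
  drop -2 from [-2, 5] -> [5]
  satisfied 2 clause(s); 1 remain; assigned so far: [2, 3, 4]
unit clause [5] forces x5=T; simplify:
  satisfied 1 clause(s); 0 remain; assigned so far: [2, 3, 4, 5]

Answer: 0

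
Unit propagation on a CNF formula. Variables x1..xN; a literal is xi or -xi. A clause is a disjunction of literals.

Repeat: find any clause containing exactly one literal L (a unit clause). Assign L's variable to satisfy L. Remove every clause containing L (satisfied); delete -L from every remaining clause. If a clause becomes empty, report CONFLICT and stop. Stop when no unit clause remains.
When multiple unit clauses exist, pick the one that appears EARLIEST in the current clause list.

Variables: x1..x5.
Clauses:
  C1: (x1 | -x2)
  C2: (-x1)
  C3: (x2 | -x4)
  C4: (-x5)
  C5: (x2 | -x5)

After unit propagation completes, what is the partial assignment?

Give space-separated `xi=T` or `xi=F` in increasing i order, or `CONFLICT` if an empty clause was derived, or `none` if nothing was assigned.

Answer: x1=F x2=F x4=F x5=F

Derivation:
unit clause [-1] forces x1=F; simplify:
  drop 1 from [1, -2] -> [-2]
  satisfied 1 clause(s); 4 remain; assigned so far: [1]
unit clause [-2] forces x2=F; simplify:
  drop 2 from [2, -4] -> [-4]
  drop 2 from [2, -5] -> [-5]
  satisfied 1 clause(s); 3 remain; assigned so far: [1, 2]
unit clause [-4] forces x4=F; simplify:
  satisfied 1 clause(s); 2 remain; assigned so far: [1, 2, 4]
unit clause [-5] forces x5=F; simplify:
  satisfied 2 clause(s); 0 remain; assigned so far: [1, 2, 4, 5]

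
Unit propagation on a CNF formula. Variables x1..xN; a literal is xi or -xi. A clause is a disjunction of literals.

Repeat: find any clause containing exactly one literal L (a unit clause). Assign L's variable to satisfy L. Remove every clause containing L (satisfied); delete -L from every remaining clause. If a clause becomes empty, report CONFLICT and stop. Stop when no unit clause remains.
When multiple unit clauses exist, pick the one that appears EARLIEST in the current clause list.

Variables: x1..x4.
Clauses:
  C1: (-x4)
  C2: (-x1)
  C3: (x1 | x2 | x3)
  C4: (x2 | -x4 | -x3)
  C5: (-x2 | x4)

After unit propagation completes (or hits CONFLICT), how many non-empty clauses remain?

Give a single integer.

unit clause [-4] forces x4=F; simplify:
  drop 4 from [-2, 4] -> [-2]
  satisfied 2 clause(s); 3 remain; assigned so far: [4]
unit clause [-1] forces x1=F; simplify:
  drop 1 from [1, 2, 3] -> [2, 3]
  satisfied 1 clause(s); 2 remain; assigned so far: [1, 4]
unit clause [-2] forces x2=F; simplify:
  drop 2 from [2, 3] -> [3]
  satisfied 1 clause(s); 1 remain; assigned so far: [1, 2, 4]
unit clause [3] forces x3=T; simplify:
  satisfied 1 clause(s); 0 remain; assigned so far: [1, 2, 3, 4]

Answer: 0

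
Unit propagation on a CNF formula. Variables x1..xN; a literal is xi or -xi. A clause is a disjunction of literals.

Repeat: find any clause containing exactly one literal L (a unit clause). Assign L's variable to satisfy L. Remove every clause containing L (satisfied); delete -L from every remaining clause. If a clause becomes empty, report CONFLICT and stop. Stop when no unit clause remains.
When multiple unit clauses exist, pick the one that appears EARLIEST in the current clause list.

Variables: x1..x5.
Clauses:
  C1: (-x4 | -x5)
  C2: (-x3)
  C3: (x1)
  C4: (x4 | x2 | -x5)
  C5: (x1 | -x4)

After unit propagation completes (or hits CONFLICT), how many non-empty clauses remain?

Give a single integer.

Answer: 2

Derivation:
unit clause [-3] forces x3=F; simplify:
  satisfied 1 clause(s); 4 remain; assigned so far: [3]
unit clause [1] forces x1=T; simplify:
  satisfied 2 clause(s); 2 remain; assigned so far: [1, 3]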